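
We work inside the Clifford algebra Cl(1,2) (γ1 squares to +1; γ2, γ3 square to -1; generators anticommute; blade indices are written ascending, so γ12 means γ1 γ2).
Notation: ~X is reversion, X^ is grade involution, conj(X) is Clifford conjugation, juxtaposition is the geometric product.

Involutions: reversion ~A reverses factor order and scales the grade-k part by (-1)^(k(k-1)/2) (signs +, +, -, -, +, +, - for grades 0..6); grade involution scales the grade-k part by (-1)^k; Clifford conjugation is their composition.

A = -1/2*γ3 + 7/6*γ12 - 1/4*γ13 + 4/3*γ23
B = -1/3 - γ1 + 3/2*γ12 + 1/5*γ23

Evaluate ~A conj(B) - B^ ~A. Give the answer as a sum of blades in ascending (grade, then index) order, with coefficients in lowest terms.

first term: 89/60 + 19/15*γ2 - 1/12*γ3 + 61/180*γ12 + 131/60*γ13 + 5/72*γ23 - 7/12*γ123
second term: -89/60 - 16/15*γ2 + 5/12*γ3 + 61/180*γ12 + 71/60*γ13 + 5/72*γ23 - 25/12*γ123
Answer: 89/30 + 7/3*γ2 - 1/2*γ3 + γ13 + 3/2*γ123


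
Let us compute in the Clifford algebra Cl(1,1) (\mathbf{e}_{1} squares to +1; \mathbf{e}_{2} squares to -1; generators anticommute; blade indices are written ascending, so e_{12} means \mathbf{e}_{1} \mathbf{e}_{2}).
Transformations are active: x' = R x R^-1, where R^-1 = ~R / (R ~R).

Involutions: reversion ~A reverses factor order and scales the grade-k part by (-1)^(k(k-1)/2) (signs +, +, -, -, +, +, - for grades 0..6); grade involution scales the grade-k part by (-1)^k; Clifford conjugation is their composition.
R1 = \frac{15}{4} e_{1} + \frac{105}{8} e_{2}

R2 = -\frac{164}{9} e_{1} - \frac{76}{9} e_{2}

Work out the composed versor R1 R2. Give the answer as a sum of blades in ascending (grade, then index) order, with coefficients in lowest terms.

Distribute over the terms of R1 (each basis-blade product reordered to ascending indices, repeated generators contracted through their squares):
(\frac{15}{4} e_{1}) R2 = -\frac{205}{3} - \frac{95}{3} e_{12}
(\frac{105}{8} e_{2}) R2 = \frac{665}{6} + \frac{1435}{6} e_{12}
Summing the partial products and collecting blades:
Answer: \frac{85}{2} + \frac{415}{2} e_{12}


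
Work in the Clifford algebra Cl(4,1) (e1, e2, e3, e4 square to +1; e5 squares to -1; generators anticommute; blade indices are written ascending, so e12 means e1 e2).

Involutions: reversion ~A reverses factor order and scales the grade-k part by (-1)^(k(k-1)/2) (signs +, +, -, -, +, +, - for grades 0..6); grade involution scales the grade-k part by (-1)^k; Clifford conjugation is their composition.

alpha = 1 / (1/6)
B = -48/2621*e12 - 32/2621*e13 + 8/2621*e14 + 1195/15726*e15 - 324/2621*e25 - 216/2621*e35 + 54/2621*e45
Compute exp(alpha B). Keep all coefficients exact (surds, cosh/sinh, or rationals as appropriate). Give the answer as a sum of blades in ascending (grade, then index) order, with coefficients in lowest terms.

B^2 term by term: the squares give (-48/2621)^2*(e12)^2 + (-32/2621)^2*(e13)^2 + (8/2621)^2*(e14)^2 + (1195/15726)^2*(e15)^2 + (-324/2621)^2*(e25)^2 + (-216/2621)^2*(e35)^2 + (54/2621)^2*(e45)^2 = 2304/6869641*(-1) + 1024/6869641*(-1) + 64/6869641*(-1) + 1428025/247307076*(+1) + 104976/6869641*(+1) + 46656/6869641*(+1) + 2916/6869641*(+1) = 1/36 (each basis 2-blade squares to minus the product of its generators' squares); cross terms between blades sharing an index anticommute and cancel; the commuting (index-disjoint) pairs give grade-4 terms 2*c*c'*(blade product), which cancel blade by blade — e1235: 20736/6869641 - 20736/6869641 = 0; e1245: -5184/6869641 + 5184/6869641 = 0; e1345: -3456/6869641 + 3456/6869641 = 0 — confirming B is simple. So B^2 = 1/36.
B^2 = 1/36 — a positive square means the series sums to a boost: l = 1/6, alpha*l = 1, so exp(alpha B) = cosh(1) + (sinh(1)/(1/6))*B = cosh(1) + (6*sinh(1))*B.
Answer: cosh(1) - 288*sinh(1)/2621*e12 - 192*sinh(1)/2621*e13 + 48*sinh(1)/2621*e14 + 1195*sinh(1)/2621*e15 - 1944*sinh(1)/2621*e25 - 1296*sinh(1)/2621*e35 + 324*sinh(1)/2621*e45


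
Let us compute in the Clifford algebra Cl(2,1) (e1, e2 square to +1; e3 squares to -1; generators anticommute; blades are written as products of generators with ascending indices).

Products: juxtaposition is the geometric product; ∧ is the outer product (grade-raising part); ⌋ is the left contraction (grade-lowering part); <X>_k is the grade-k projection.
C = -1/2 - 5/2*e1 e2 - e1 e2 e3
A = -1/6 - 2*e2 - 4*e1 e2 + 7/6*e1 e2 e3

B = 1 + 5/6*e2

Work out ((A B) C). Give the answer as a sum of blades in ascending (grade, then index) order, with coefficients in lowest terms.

step 1: -11/6 - 10/3*e1 - 77/36*e2 - 4*e1 e2 - 35/36*e1 e3 + 7/6*e1 e2 e3
step 2: -41/4 - 265/72*e1 + 607/72*e2 - 13/12*e3 + 79/12*e1 e2 - 119/72*e1 e3 + 415/72*e2 e3 + 5/4*e1 e2 e3
Answer: -41/4 - 265/72*e1 + 607/72*e2 - 13/12*e3 + 79/12*e1 e2 - 119/72*e1 e3 + 415/72*e2 e3 + 5/4*e1 e2 e3


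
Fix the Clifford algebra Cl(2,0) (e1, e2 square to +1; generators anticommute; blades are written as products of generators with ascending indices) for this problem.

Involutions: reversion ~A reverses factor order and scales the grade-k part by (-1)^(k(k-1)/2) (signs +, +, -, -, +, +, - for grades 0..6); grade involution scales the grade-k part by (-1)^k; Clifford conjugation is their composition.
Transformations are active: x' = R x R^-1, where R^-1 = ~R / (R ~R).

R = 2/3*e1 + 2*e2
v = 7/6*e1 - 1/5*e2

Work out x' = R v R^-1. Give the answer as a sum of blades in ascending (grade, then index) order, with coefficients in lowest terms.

~R = 2/3*e1 + 2*e2, and R ~R = 40/9, so R^-1 = ~R / (40/9).
R v = 17/45 - 37/15*e1 e2
Answer: -79/75*e1 + 27/50*e2


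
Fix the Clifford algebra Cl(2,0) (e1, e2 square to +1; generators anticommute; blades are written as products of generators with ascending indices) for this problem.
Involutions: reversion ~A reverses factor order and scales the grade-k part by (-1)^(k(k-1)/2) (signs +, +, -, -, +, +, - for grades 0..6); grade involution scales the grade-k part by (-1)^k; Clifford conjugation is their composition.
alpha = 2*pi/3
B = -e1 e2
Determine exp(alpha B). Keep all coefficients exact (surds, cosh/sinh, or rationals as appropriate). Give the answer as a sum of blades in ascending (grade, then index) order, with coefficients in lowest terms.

B^2 = (-1)^2*(e1 e2)^2 = 1*(-1) = -1 (a basis 2-blade squares to minus the product of its generators' squares).
B^2 = -1 — the negative square puts this in the circular regime; l = 1, alpha*l = 2*pi/3, so exp(alpha B) = cos(2*pi/3) + (sin(2*pi/3)/1)*B = -1/2 + (sqrt(3)/2)*B.
Answer: -1/2 - sqrt(3)/2*e1 e2


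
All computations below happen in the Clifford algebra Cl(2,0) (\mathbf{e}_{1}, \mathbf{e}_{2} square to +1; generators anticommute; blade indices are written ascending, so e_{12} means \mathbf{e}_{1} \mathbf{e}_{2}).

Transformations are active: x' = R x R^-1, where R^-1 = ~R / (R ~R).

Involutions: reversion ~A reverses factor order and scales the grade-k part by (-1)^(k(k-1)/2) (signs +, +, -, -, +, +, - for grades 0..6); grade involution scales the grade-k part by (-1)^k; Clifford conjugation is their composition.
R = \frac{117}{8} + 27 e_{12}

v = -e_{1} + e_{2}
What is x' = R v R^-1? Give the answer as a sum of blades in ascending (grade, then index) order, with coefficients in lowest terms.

~R = \frac{117}{8} - 27 e_{12}, and R ~R = \frac{60345}{64}, so R^-1 = ~R / (\frac{60345}{64}).
R v = \frac{99}{8} e_{1} + \frac{333}{8} e_{2}
Answer: \frac{1031}{745} e_{1} + \frac{217}{745} e_{2}


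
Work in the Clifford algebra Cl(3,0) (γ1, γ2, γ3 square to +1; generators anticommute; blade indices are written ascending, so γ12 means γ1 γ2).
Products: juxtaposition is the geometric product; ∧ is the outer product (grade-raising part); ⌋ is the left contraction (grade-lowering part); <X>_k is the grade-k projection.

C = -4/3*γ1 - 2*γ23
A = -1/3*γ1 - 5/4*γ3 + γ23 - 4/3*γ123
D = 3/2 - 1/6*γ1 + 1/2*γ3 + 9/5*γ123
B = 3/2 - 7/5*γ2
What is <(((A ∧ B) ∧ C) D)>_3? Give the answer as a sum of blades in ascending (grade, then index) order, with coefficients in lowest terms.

step 1: -1/2*γ1 - 15/8*γ3 + 7/15*γ12 - 1/4*γ23 - 2*γ123
step 2: -5/2*γ13 + 4/3*γ123
step 3: -12/5 - 5/4*γ1 - 9/2*γ2 - 5/12*γ3 + 2/3*γ12 - 15/4*γ13 - 2/9*γ23 + 2*γ123
step 4: 2*γ123
Answer: 2*γ123


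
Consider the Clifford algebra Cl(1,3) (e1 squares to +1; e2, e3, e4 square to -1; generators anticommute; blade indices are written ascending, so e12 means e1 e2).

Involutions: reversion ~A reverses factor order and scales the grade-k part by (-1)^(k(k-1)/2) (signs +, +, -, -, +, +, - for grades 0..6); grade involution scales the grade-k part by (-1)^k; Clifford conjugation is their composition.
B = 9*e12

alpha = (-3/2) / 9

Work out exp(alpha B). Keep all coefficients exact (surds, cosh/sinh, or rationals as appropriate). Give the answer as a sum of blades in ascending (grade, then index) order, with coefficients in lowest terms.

B^2 = (9)^2*(e12)^2 = 81*(+1) = 81 (a basis 2-blade squares to minus the product of its generators' squares).
B^2 = 81 — hyperbolic case — the even/odd split gives cosh and sinh: l = 9, alpha*l = -3/2, so exp(alpha B) = cosh(-3/2) + (sinh(-3/2)/9)*B = cosh(3/2) + (-sinh(3/2)/9)*B.
Answer: cosh(3/2) - sinh(3/2)*e12


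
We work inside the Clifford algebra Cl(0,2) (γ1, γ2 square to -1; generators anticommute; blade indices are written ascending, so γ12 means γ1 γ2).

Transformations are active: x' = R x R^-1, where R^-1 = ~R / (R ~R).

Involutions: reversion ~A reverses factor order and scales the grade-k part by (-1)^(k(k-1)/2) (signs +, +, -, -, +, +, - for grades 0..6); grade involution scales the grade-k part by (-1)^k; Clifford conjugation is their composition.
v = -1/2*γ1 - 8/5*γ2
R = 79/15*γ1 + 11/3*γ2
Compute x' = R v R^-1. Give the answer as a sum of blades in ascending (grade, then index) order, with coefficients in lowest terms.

~R = 79/15*γ1 + 11/3*γ2, and R ~R = -9266/225, so R^-1 = ~R / (-9266/225).
R v = 17/2 - 989/150*γ12
Answer: -7756/4633*γ1 + 4003/46330*γ2


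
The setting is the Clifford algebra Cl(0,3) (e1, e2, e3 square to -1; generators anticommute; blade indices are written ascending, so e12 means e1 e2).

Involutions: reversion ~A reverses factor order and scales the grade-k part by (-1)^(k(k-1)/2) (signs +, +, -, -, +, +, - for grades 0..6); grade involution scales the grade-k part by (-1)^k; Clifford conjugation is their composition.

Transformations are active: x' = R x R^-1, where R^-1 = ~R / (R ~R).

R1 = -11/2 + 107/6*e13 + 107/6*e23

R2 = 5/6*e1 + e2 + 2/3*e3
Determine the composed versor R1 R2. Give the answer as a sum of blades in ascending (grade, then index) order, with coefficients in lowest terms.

Distribute over the terms of R1 (each basis-blade product reordered to ascending indices, repeated generators contracted through their squares):
(-11/2) R2 = -55/12*e1 - 11/2*e2 - 11/3*e3
(107/6*e13) R2 = -107/9*e1 + 535/36*e3 - 107/6*e123
(107/6*e23) R2 = -107/9*e2 + 107/6*e3 + 535/36*e123
Summing the partial products and collecting blades:
Answer: -593/36*e1 - 313/18*e2 + 1045/36*e3 - 107/36*e123


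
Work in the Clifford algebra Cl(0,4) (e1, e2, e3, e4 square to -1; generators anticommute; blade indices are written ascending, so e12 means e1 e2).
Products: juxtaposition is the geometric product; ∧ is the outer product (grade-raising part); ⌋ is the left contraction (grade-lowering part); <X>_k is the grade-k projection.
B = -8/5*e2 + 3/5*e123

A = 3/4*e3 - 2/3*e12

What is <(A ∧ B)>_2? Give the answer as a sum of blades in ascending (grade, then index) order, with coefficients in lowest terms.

step 1: 6/5*e23
step 2: 6/5*e23
Answer: 6/5*e23


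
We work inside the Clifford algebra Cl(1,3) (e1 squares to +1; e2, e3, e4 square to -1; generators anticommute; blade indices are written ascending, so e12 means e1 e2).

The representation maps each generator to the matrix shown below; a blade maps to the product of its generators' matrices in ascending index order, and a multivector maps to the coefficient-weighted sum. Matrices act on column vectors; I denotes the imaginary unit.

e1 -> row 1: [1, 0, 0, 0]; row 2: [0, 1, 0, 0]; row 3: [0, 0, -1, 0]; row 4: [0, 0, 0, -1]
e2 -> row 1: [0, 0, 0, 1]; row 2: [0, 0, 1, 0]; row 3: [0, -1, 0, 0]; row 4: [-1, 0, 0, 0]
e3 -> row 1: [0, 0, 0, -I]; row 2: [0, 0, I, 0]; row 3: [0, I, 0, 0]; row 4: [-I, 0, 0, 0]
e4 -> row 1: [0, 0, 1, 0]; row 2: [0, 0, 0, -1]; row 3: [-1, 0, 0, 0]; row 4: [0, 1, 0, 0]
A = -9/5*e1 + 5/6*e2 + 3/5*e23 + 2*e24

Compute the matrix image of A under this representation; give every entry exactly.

Bivector images (products of the table entries): rho(e23) = rho(e2)rho(e3) = row 1: [-I, 0, 0, 0]; row 2: [0, I, 0, 0]; row 3: [0, 0, -I, 0]; row 4: [0, 0, 0, I]; rho(e24) = rho(e2)rho(e4) = row 1: [0, 1, 0, 0]; row 2: [-1, 0, 0, 0]; row 3: [0, 0, 0, 1]; row 4: [0, 0, -1, 0].
M = (-9/5)*rho(e1) + (5/6)*rho(e2) + (3/5)*rho(e23) + (2)*rho(e24), summed entrywise:
Answer: row 1: [-9/5 - 3*I/5, 2, 0, 5/6]; row 2: [-2, -9/5 + 3*I/5, 5/6, 0]; row 3: [0, -5/6, 9/5 - 3*I/5, 2]; row 4: [-5/6, 0, -2, 9/5 + 3*I/5]


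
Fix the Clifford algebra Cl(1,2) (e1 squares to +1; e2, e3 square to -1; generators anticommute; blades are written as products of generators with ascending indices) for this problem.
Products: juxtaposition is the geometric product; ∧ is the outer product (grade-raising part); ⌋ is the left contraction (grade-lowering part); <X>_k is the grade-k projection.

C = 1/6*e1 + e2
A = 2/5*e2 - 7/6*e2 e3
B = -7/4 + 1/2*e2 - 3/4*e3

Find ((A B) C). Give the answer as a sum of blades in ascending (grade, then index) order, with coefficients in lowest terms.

step 1: -1/5 - 63/40*e2 - 7/12*e3 + 209/120*e2 e3
step 2: 63/40 - 1/30*e1 - 1/5*e2 + 209/120*e3 + 21/80*e1 e2 + 7/72*e1 e3 + 7/12*e2 e3 + 209/720*e1 e2 e3
Answer: 63/40 - 1/30*e1 - 1/5*e2 + 209/120*e3 + 21/80*e1 e2 + 7/72*e1 e3 + 7/12*e2 e3 + 209/720*e1 e2 e3


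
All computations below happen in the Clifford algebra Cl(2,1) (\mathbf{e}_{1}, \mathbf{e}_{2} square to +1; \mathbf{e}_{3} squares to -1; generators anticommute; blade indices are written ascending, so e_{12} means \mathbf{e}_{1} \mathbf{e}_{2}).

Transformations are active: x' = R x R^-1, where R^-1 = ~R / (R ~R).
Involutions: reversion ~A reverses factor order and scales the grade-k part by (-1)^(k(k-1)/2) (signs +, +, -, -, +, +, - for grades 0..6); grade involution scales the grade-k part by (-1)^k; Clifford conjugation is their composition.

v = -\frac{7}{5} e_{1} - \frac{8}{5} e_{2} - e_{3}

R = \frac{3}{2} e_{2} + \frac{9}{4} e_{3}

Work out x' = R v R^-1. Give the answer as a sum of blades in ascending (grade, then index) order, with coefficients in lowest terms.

~R = \frac{3}{2} e_{2} + \frac{9}{4} e_{3}, and R ~R = -\frac{45}{16}, so R^-1 = ~R / (-\frac{45}{16}).
R v = -\frac{3}{20} + \frac{21}{10} e_{12} + \frac{63}{20} e_{13} + \frac{21}{10} e_{23}
Answer: \frac{7}{5} e_{1} + \frac{44}{25} e_{2} + \frac{31}{25} e_{3}


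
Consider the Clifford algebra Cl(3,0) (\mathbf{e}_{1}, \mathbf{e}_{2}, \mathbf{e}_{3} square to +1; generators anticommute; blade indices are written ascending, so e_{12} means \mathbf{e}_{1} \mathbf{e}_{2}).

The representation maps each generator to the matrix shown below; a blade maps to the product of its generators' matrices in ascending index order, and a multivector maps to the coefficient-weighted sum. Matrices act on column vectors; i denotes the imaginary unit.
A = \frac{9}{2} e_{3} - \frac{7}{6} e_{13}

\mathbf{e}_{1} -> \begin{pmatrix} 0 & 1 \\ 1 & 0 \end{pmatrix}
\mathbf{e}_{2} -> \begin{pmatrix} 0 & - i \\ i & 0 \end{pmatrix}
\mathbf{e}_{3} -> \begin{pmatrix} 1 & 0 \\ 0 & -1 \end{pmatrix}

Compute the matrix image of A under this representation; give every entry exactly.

Bivector images (products of the table entries): rho(e_{13}) = rho(\mathbf{e}_{1})rho(\mathbf{e}_{3}) = \begin{pmatrix} 0 & -1 \\ 1 & 0 \end{pmatrix}.
M = (\frac{9}{2})*rho(e_{3}) + (-\frac{7}{6})*rho(e_{13}), summed entrywise:
Answer: \begin{pmatrix} \frac{9}{2} & \frac{7}{6} \\ - \frac{7}{6} & - \frac{9}{2} \end{pmatrix}


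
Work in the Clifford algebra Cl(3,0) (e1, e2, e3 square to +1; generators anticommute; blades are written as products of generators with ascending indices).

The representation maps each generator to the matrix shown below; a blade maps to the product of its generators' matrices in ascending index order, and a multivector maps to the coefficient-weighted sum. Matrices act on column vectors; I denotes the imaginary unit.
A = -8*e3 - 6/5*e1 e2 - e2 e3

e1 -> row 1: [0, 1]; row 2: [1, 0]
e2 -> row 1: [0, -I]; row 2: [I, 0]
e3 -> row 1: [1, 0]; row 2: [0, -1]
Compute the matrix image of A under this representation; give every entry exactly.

Bivector images (products of the table entries): rho(e1 e2) = rho(e1)rho(e2) = row 1: [I, 0]; row 2: [0, -I]; rho(e2 e3) = rho(e2)rho(e3) = row 1: [0, I]; row 2: [I, 0].
M = (-8)*rho(e3) + (-6/5)*rho(e1 e2) + (-1)*rho(e2 e3), summed entrywise:
Answer: row 1: [-8 - 6*I/5, -I]; row 2: [-I, 8 + 6*I/5]


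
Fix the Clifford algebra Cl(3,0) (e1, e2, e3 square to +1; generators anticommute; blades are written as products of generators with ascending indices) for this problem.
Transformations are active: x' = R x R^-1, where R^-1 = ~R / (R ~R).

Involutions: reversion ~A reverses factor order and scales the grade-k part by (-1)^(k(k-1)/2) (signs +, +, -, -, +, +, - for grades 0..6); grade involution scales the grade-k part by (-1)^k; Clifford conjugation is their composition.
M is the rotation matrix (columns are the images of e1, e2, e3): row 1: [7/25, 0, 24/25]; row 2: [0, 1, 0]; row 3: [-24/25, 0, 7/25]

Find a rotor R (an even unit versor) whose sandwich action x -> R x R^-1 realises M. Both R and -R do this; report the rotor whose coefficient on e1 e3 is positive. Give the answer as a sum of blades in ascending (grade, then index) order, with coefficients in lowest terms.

Method: write R = a + b12*e1 e2 + b13*e1 e3 + b23*e2 e3 with a^2 + b12^2 + b13^2 + b23^2 = 1 (so R^-1 = ~R). Expanding the columns R e_j ~R gives tr M = 4a^2 - 1 and, from the antisymmetric part, M21 - M12 = -4a*b12, M13 - M31 = 4a*b13, M32 - M23 = -4a*b23.
Here tr M = 39/25, so a^2 = (1 + tr M)/4 = 16/25 and a = ±4/5. Taking a = 4/5: M21 - M12 = 0, M13 - M31 = 48/25, M32 - M23 = 0, giving b12 = 0, b13 = 3/5, b23 = 0, i.e. R = 4/5 + 3/5*e1 e3.
Its e1 e3 coefficient is already positive.
Answer: 4/5 + 3/5*e1 e3. Note: both R and -R realise this M (trace 39/25); the covering map identifies them, and the e1 e3-coefficient sign is the tie-breaker.


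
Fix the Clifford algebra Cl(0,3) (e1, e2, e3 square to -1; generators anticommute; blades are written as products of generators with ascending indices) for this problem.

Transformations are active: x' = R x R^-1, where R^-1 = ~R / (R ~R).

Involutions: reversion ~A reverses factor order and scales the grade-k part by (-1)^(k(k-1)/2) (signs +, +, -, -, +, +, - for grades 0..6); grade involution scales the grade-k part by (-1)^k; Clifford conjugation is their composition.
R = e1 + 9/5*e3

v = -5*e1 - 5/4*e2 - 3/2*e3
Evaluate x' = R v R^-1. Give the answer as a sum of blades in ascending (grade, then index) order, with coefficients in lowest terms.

~R = e1 + 9/5*e3, and R ~R = -106/25, so R^-1 = ~R / (-106/25).
R v = 77/10 - 5/4*e1 e2 + 15/2*e1 e3 + 9/4*e2 e3
Answer: 145/106*e1 + 5/4*e2 - 267/53*e3


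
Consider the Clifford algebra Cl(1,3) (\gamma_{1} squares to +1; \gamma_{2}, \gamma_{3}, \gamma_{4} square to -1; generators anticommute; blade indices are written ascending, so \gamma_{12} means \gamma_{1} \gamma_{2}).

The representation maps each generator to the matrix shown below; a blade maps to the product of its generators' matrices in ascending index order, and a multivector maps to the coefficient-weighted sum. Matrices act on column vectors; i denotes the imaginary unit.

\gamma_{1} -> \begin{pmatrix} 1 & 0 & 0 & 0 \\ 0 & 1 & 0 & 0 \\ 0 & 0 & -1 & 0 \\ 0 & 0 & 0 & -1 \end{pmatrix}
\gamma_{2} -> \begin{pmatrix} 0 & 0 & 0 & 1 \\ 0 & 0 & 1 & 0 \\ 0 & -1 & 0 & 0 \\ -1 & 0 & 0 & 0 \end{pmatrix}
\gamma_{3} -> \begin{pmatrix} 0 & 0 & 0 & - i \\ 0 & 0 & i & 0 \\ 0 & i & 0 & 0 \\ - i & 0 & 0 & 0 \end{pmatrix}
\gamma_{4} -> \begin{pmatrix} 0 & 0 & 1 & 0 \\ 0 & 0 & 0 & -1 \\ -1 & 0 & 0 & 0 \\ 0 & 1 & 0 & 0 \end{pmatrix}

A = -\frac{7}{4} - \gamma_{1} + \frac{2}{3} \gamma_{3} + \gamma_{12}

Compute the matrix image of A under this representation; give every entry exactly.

Bivector images (products of the table entries): rho(\gamma_{12}) = rho(\gamma_{1})rho(\gamma_{2}) = \begin{pmatrix} 0 & 0 & 0 & 1 \\ 0 & 0 & 1 & 0 \\ 0 & 1 & 0 & 0 \\ 1 & 0 & 0 & 0 \end{pmatrix}.
M = (-\frac{7}{4})*1 + (-1)*rho(\gamma_{1}) + (\frac{2}{3})*rho(\gamma_{3}) + (1)*rho(\gamma_{12}), summed entrywise (1 is the identity matrix):
Answer: \begin{pmatrix} - \frac{11}{4} & 0 & 0 & 1 - \frac{2 i}{3} \\ 0 & - \frac{11}{4} & 1 + \frac{2 i}{3} & 0 \\ 0 & 1 + \frac{2 i}{3} & - \frac{3}{4} & 0 \\ 1 - \frac{2 i}{3} & 0 & 0 & - \frac{3}{4} \end{pmatrix}


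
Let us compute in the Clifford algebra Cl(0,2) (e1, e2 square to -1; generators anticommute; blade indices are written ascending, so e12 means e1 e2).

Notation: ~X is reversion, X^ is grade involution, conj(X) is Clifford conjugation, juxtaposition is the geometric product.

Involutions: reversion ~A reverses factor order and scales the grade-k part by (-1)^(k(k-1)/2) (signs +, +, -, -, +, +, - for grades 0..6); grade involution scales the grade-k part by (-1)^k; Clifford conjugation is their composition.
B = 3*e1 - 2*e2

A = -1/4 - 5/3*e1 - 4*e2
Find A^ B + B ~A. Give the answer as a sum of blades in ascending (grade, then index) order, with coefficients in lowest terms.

first term: 3 - 3/4*e1 + 1/2*e2 - 46/3*e12
second term: -3 - 3/4*e1 + 1/2*e2 - 46/3*e12
Answer: -3/2*e1 + e2 - 92/3*e12


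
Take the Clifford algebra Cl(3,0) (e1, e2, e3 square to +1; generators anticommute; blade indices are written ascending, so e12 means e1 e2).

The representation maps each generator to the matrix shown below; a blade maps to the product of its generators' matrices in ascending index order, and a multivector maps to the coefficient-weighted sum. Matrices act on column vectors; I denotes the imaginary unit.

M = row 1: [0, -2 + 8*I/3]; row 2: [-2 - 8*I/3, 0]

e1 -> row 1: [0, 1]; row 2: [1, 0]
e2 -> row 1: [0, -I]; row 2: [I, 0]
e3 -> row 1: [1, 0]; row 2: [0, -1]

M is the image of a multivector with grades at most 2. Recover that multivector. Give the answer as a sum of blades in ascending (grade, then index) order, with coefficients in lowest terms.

Method: 1, rho(e1), rho(e2), rho(e3) form a trace-orthogonal basis of the 2x2 complex matrices (tr(X Y) = 2 if X = Y, else 0), so M = m0*1 + m1*rho(e1) + m2*rho(e2) + m3*rho(e3) with m0 = tr(M)/2 = 0, m1 = tr(M rho(e1))/2 = -2, m2 = tr(M rho(e2))/2 = -8/3, m3 = tr(M rho(e3))/2 = 0.
Multiplying table entries, the bivector images are rho(e12) = I*rho(e3), rho(e13) = -I*rho(e2), rho(e23) = I*rho(e1); with real blade coefficients the real parts of m0..m3 are the coefficients of 1, e1, e2, e3 and the imaginary parts give the bivectors (e23: Im m1, e13: -Im m2, e12: Im m3).
Answer: -2*e1 - 8/3*e2


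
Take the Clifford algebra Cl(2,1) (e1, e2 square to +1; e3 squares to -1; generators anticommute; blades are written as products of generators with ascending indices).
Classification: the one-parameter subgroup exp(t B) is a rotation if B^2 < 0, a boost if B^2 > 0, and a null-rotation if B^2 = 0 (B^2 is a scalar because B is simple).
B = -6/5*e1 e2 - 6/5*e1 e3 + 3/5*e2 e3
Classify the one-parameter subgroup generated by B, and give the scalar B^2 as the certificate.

B^2 term by term: the squares give (-6/5)^2*(e1 e2)^2 + (-6/5)^2*(e1 e3)^2 + (3/5)^2*(e2 e3)^2 = 36/25*(-1) + 36/25*(+1) + 9/25*(+1) = 9/25 (each basis 2-blade squares to minus the product of its generators' squares); cross terms between blades sharing an index anticommute and cancel. So B^2 = 9/25.
Answer: boost, certificate B^2 = 9/25. No conjugation can change B^2 = 9/25; the sign gives the class.


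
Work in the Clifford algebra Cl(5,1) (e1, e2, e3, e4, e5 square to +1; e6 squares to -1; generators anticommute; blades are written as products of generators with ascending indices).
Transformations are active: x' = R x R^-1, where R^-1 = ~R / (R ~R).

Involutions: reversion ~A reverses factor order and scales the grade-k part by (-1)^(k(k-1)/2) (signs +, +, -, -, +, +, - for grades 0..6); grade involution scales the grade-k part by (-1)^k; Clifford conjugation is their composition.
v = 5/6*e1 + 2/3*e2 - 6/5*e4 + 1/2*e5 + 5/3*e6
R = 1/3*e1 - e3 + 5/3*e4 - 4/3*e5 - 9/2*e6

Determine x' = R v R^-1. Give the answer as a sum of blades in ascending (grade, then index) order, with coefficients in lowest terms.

~R = 1/3*e1 - e3 + 5/3*e4 - 4/3*e5 - 9/2*e6, and R ~R = -175/12, so R^-1 = ~R / (-175/12).
R v = 46/9 + 2/9*e1 e2 + 5/6*e1 e3 - 161/90*e1 e4 + 23/18*e1 e5 + 155/36*e1 e6 + 2/3*e2 e3 - 10/9*e2 e4 + 8/9*e2 e5 + 3*e2 e6 + 6/5*e3 e4 - 1/2*e3 e5 - 5/3*e3 e6 - 23/30*e4 e5 - 118/45*e4 e6 + 1/36*e5 e6
Answer: -3361/3150*e1 - 2/3*e2 + 368/525*e3 + 2/63*e4 + 1369/3150*e5 + 781/525*e6


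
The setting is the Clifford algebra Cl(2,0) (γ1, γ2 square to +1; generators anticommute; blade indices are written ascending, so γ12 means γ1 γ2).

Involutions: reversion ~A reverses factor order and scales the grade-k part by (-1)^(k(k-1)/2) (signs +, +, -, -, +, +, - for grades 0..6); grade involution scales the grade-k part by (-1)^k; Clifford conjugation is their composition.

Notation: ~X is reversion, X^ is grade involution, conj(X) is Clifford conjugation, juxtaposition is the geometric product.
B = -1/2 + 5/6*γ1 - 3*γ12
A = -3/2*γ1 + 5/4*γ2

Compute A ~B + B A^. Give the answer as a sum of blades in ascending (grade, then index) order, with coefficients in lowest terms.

first term: -5/4 - 3*γ1 - 41/8*γ2 - 25/24*γ12
second term: 5/4 + 3*γ1 + 41/8*γ2 - 25/24*γ12
Answer: -25/12*γ12


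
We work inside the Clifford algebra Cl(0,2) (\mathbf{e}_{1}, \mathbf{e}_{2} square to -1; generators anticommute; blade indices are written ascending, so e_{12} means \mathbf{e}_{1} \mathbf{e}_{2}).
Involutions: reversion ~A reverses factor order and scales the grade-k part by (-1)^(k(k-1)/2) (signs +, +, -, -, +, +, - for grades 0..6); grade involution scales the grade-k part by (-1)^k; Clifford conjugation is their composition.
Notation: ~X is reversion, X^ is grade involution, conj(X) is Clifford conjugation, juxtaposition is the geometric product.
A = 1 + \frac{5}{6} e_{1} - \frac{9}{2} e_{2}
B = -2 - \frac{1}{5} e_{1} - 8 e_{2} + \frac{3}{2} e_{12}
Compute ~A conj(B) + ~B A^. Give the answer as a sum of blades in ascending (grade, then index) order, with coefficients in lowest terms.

first term: \frac{203}{6} + \frac{317}{60} e_{1} + \frac{73}{4} e_{2} + \frac{91}{15} e_{12}
second term: \frac{203}{6} + \frac{493}{60} e_{1} - \frac{63}{4} e_{2} - \frac{136}{15} e_{12}
Answer: \frac{203}{3} + \frac{27}{2} e_{1} + \frac{5}{2} e_{2} - 3 e_{12}


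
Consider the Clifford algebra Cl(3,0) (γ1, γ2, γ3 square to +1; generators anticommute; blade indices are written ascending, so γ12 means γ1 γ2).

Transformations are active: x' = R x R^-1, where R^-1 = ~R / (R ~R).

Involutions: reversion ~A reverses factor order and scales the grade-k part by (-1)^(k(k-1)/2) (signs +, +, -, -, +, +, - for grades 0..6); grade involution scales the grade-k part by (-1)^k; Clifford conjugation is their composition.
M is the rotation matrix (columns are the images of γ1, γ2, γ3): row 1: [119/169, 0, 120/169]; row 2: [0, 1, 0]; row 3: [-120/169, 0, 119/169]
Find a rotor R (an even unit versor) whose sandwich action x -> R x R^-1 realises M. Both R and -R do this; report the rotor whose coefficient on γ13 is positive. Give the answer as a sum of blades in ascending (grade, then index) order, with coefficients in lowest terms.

Method: write R = a + b12*γ12 + b13*γ13 + b23*γ23 with a^2 + b12^2 + b13^2 + b23^2 = 1 (so R^-1 = ~R). Expanding the columns R e_j ~R gives tr M = 4a^2 - 1 and, from the antisymmetric part, M21 - M12 = -4a*b12, M13 - M31 = 4a*b13, M32 - M23 = -4a*b23.
Here tr M = 407/169, so a^2 = (1 + tr M)/4 = 144/169 and a = ±12/13. Taking a = 12/13: M21 - M12 = 0, M13 - M31 = 240/169, M32 - M23 = 0, giving b12 = 0, b13 = 5/13, b23 = 0, i.e. R = 12/13 + 5/13*γ13.
Its γ13 coefficient is already positive.
Answer: 12/13 + 5/13*γ13. Recall the cover is two-to-one: with M of trace 407/169, both preimages act alike, and the stated γ13 sign chooses the sheet.


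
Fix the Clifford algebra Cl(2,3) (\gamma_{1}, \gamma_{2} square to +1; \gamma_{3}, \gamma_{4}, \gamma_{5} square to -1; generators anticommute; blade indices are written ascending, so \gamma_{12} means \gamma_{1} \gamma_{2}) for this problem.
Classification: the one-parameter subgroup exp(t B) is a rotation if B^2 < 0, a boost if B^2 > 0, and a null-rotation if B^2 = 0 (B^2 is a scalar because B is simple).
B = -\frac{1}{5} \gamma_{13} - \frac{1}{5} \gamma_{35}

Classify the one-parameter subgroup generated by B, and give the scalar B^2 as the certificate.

B^2 term by term: the squares give (-\frac{1}{5})^2*(\gamma_{13})^2 + (-\frac{1}{5})^2*(\gamma_{35})^2 = \frac{1}{25}*(+1) + \frac{1}{25}*(-1) = 0 (each basis 2-blade squares to minus the product of its generators' squares); cross terms between blades sharing an index anticommute and cancel. So B^2 = 0.
Answer: null-rotation, certificate B^2 = 0. The scalar 0 is the complete invariant here: its sign names the subgroup type.


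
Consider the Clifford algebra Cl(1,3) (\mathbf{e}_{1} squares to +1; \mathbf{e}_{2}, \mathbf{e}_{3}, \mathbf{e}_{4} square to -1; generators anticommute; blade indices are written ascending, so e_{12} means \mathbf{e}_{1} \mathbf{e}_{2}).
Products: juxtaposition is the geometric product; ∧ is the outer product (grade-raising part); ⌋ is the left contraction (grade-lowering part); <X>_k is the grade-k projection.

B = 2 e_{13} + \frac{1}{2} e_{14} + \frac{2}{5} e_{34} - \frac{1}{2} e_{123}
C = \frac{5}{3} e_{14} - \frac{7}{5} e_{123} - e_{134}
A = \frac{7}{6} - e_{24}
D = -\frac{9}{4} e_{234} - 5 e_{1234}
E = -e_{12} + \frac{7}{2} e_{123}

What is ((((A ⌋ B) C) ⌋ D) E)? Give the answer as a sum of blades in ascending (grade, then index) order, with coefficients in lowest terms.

step 1: \frac{7}{3} e_{13} + \frac{7}{12} e_{14} + \frac{7}{15} e_{34} - \frac{7}{12} e_{123}
step 2: \frac{7}{45} + \frac{7}{15} e_{1} + \frac{49}{15} e_{2} + \frac{7}{12} e_{3} - \frac{7}{3} e_{4} - \frac{7}{9} e_{13} - \frac{7}{12} e_{24} - \frac{35}{9} e_{34} - \frac{49}{75} e_{124} - \frac{7}{45} e_{234}
step 3: \frac{7}{20} - \frac{7}{9} e_{1} - \frac{35}{4} e_{2} + \frac{1099}{240} e_{3} - \frac{175}{9} e_{12} + \frac{35}{12} e_{13} - \frac{21}{4} e_{23} - \frac{749}{144} e_{24} + \frac{147}{20} e_{34} + \frac{35}{3} e_{123} + \frac{35}{12} e_{124} - \frac{49}{3} e_{134} - \frac{161}{60} e_{234} - \frac{7}{9} e_{1234}
step 4: -\frac{385}{18} + \frac{217}{8} e_{1} - \frac{679}{72} e_{2} - \frac{1435}{18} e_{3} - \frac{203}{36} e_{4} - \frac{7861}{480} e_{12} - \frac{203}{8} e_{13} - \frac{3017}{720} e_{14} - \frac{203}{36} e_{23} - \frac{343}{6} e_{24} - \frac{679}{72} e_{34} - \frac{161}{48} e_{123} + \frac{1029}{40} e_{124} + \frac{30079}{1440} e_{134} + \frac{49}{3} e_{234} - \frac{147}{20} e_{1234}
Answer: -\frac{385}{18} + \frac{217}{8} e_{1} - \frac{679}{72} e_{2} - \frac{1435}{18} e_{3} - \frac{203}{36} e_{4} - \frac{7861}{480} e_{12} - \frac{203}{8} e_{13} - \frac{3017}{720} e_{14} - \frac{203}{36} e_{23} - \frac{343}{6} e_{24} - \frac{679}{72} e_{34} - \frac{161}{48} e_{123} + \frac{1029}{40} e_{124} + \frac{30079}{1440} e_{134} + \frac{49}{3} e_{234} - \frac{147}{20} e_{1234}


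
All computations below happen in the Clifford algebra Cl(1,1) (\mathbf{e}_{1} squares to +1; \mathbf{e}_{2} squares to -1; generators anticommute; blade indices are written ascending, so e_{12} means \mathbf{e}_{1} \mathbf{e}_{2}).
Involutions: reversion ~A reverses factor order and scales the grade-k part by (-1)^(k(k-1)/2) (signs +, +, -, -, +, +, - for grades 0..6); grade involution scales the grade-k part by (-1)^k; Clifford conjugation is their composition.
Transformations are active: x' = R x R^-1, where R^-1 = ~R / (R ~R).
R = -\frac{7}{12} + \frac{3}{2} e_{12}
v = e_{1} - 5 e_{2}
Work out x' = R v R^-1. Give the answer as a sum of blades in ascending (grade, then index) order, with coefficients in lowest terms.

~R = -\frac{7}{12} - \frac{3}{2} e_{12}, and R ~R = -\frac{275}{144}, so R^-1 = ~R / (-\frac{275}{144}).
R v = \frac{83}{12} e_{1} + \frac{17}{12} e_{2}
Answer: \frac{887}{275} e_{1} + \frac{1613}{275} e_{2}


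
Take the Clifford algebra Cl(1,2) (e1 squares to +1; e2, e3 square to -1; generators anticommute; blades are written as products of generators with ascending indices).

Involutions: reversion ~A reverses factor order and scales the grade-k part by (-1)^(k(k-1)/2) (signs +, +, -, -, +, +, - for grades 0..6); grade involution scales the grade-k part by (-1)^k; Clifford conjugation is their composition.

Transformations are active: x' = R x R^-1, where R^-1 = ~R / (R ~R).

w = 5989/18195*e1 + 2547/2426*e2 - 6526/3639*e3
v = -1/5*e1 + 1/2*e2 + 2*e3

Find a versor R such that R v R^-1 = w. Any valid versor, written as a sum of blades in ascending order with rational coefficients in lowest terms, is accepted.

Here q(v) = q(w) = -421/100; the classical choice R = v + w = 470/3639*e1 + 1880/1213*e2 + 752/3639*e3 then realises v -> w under the sandwich.
Answer: 470/3639*e1 + 1880/1213*e2 + 752/3639*e3


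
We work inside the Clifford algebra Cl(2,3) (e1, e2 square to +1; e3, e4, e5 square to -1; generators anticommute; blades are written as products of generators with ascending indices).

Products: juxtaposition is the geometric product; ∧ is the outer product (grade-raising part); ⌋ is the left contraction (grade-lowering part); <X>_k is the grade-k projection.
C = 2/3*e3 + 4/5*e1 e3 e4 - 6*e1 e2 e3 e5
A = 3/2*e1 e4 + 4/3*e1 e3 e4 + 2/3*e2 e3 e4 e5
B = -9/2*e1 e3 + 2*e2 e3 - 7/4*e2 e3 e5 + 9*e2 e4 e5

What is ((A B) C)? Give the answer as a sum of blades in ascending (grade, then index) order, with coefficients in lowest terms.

step 1: 6*e3 - 29/6*e4 - 27/4*e3 e4 + 4/3*e4 e5 + 8/3*e1 e2 e4 + 27/2*e1 e2 e5 + 3*e1 e2 e3 e4 - 12*e1 e2 e3 e5 + 2/3*e1 e2 e4 e5 - 21/8*e1 e2 e3 e4 e5
step 2: 68 + 27/5*e1 + 12/5*e2 + 81*e3 - 81/4*e4 + 58/15*e1 e3 + 24/5*e1 e4 + 32/15*e2 e3 + 21/10*e2 e5 - 7/9*e3 e4 + 18*e4 e5 + 2*e1 e2 e4 + 28*e1 e2 e5 + 16/15*e1 e3 e5 - 8/15*e2 e3 e5 - 48/5*e2 e4 e5 - 136/9*e3 e4 e5 + 56/9*e1 e2 e3 e4 - 9*e1 e2 e3 e5 + 169/4*e1 e2 e4 e5 + 54/5*e2 e3 e4 e5 - 257/9*e1 e2 e3 e4 e5
Answer: 68 + 27/5*e1 + 12/5*e2 + 81*e3 - 81/4*e4 + 58/15*e1 e3 + 24/5*e1 e4 + 32/15*e2 e3 + 21/10*e2 e5 - 7/9*e3 e4 + 18*e4 e5 + 2*e1 e2 e4 + 28*e1 e2 e5 + 16/15*e1 e3 e5 - 8/15*e2 e3 e5 - 48/5*e2 e4 e5 - 136/9*e3 e4 e5 + 56/9*e1 e2 e3 e4 - 9*e1 e2 e3 e5 + 169/4*e1 e2 e4 e5 + 54/5*e2 e3 e4 e5 - 257/9*e1 e2 e3 e4 e5


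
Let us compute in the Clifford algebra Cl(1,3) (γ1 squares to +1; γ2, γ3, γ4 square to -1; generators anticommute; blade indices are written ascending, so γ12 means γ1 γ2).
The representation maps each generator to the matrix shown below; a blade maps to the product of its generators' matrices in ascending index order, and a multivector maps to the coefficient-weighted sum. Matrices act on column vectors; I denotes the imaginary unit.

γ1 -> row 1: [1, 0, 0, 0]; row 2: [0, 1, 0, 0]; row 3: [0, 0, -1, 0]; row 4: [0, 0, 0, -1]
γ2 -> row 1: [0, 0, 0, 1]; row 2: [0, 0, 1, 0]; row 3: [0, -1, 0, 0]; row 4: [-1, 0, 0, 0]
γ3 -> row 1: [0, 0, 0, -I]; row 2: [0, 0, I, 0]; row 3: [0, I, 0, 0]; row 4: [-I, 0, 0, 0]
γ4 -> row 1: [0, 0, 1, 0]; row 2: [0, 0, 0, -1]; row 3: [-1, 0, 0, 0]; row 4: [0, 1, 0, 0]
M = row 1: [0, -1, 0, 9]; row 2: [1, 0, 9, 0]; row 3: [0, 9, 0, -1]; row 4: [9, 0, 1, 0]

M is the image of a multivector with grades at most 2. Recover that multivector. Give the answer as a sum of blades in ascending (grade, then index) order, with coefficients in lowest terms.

Method: the blade images are trace-orthogonal — tr(rho(e_A) rho(e_B)^-1) = 4 if A = B and 0 otherwise — and rho(e_A)^-1 = (e_A)^2 * rho(e_A) with (e_A)^2 = +1 or -1, so the coefficient of e_A in the preimage is (e_A)^2 * tr(M rho(e_A))/4.
Nonzero projections over blades of grade <= 2: γ12: (γ12)^2 = +1, tr(M rho(γ12)) = 36, coefficient 9; γ24: (γ24)^2 = -1, tr(M rho(γ24)) = 4, coefficient -1. Every other blade of grade <= 2 projects to 0.
Answer: 9*γ12 - γ24


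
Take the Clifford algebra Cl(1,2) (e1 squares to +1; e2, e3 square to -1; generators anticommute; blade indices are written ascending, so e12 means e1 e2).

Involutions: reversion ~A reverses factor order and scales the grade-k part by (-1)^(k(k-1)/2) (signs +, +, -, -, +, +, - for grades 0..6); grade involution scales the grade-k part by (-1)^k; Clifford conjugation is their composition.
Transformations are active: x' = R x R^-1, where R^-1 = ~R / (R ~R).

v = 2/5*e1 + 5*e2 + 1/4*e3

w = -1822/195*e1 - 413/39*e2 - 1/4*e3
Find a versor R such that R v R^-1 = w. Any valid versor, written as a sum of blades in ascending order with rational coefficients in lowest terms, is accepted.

A norm check does it: q(v) = q(w) = -9961/400, hence R = v + w = -1744/195*e1 - 218/39*e2 realises the map — parallel part kept, (v - w)/2 negated, v carried to w.
Answer: -1744/195*e1 - 218/39*e2


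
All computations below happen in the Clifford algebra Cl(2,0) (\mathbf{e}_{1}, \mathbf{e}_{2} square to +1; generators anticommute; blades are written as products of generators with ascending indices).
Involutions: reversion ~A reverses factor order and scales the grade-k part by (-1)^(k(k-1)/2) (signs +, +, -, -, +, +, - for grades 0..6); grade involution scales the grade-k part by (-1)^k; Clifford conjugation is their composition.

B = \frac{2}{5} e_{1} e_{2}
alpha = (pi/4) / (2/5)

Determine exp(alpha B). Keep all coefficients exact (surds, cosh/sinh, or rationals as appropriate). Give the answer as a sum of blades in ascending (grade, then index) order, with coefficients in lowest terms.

B^2 = (\frac{2}{5})^2*(e_{1} e_{2})^2 = \frac{4}{25}*(-1) = -\frac{4}{25} (a basis 2-blade squares to minus the product of its generators' squares).
B^2 = -\frac{4}{25} — circular case — the even/odd split gives cos and sin: l = \frac{2}{5}, alpha*l = \frac{\pi}{4}, so exp(alpha B) = cos(\frac{\pi}{4}) + (sin(\frac{\pi}{4})/(\frac{2}{5}))*B = \frac{\sqrt{2}}{2} + (\frac{5 \sqrt{2}}{4})*B.
Answer: \frac{\sqrt{2}}{2} + \frac{\sqrt{2}}{2} e_{1} e_{2}


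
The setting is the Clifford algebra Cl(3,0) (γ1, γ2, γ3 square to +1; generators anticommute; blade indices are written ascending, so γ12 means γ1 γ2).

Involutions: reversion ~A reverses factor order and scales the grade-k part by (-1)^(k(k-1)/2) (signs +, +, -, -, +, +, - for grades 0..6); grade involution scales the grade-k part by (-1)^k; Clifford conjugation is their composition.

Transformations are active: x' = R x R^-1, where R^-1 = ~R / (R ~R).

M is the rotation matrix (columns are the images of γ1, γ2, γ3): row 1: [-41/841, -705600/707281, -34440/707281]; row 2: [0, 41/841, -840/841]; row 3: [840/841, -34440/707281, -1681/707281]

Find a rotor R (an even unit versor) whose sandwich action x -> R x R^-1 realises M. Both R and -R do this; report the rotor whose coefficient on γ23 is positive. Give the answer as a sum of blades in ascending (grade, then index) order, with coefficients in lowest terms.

Method: write R = a + b12*γ12 + b13*γ13 + b23*γ23 with a^2 + b12^2 + b13^2 + b23^2 = 1 (so R^-1 = ~R). Expanding the columns R e_j ~R gives tr M = 4a^2 - 1 and, from the antisymmetric part, M21 - M12 = -4a*b12, M13 - M31 = 4a*b13, M32 - M23 = -4a*b23.
Here tr M = -1681/707281, so a^2 = (1 + tr M)/4 = 176400/707281 and a = ±420/841. Taking a = 420/841: M21 - M12 = 705600/707281, M13 - M31 = -740880/707281, M32 - M23 = 672000/707281, giving b12 = -420/841, b13 = -441/841, b23 = -400/841, i.e. R = 420/841 - 420/841*γ12 - 441/841*γ13 - 400/841*γ23.
Its γ23 coefficient is negative, so report the other preimage -R.
Answer: -420/841 + 420/841*γ12 + 441/841*γ13 + 400/841*γ23. Uniqueness: Spin(3) -> SO(3) maps R and -R to the same rotation of trace -1681/707281; fixing the sign of the γ23 coefficient removes the ambiguity.
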